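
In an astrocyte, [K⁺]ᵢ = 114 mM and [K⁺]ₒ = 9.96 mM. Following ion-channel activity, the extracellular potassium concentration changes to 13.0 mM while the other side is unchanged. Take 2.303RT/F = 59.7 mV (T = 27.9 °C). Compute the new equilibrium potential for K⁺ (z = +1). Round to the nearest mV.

After the shift: [K⁺]_out = 13.0, [K⁺]_in = 114 mM.
E_new = (59.7/1)·log₁₀(13.0/114) = 59.70 · (-0.9430) = -56.29 mV

-56 mV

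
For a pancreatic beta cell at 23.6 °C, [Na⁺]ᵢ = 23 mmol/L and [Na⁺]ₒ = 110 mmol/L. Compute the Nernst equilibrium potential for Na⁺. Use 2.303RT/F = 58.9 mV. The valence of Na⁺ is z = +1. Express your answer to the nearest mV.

40 mV

E = (58.9/z) · log₁₀([Na⁺]_out/[Na⁺]_in) with z = +1.
= (58.9/1) · log₁₀(110/23) = 58.90 · log₁₀(4.783)
= 58.90 · (0.6797) = 40.03 mV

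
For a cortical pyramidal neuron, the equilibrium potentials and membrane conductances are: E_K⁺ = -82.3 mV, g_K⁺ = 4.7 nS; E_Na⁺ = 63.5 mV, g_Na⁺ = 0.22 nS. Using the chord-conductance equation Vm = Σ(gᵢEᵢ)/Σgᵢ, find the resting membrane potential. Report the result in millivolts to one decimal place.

-75.8 mV

Σ gᵢEᵢ = 4.7·(-82.3) + 0.22·(63.5) = -372.84
Σ gᵢ = 4.7 + 0.22 = 4.92
Vm = -372.84 / 4.92 = -75.78 mV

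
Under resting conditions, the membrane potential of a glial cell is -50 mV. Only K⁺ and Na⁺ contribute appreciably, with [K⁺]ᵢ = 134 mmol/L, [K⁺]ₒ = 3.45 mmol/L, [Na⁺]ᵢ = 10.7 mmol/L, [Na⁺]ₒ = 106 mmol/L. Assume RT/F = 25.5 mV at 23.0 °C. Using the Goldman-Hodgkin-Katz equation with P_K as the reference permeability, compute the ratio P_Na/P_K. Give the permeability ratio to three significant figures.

Let α = P_Na/P_K. GHK: Vm = 25.5·ln[(Kₒ + α·Naₒ)/(Kᵢ + α·Naᵢ)].
e^(Vm/25.5) = e^(-50.0/25.5) = 0.14075
So 0.14075·(Kᵢ + α·Naᵢ) = Kₒ + α·Naₒ → α = (0.14075·134.0 − 3.45) / (106.0 − 0.14075·10.7)
α = (18.86 − 3.45) / (106.0 − 1.506) = 15.41/104.5 = 0.1475

0.147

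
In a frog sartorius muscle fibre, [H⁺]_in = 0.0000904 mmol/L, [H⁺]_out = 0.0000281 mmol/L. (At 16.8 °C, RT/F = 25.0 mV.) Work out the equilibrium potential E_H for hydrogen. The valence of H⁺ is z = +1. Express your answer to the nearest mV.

-29 mV

E = (25.0/z) · ln([H⁺]_out/[H⁺]_in) with z = +1.
= (25.0/1) · ln(0.0000281/0.0000904) = 25.00 · ln(0.3108)
= 25.00 · (-1.1685) = -29.21 mV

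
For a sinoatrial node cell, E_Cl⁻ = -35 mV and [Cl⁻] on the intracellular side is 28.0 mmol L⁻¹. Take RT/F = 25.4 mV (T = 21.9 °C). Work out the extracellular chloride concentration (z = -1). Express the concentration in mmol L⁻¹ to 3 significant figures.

Nernst: E = (25.4/-1) · ln([out]/[in]), so ln([out]/[in]) = -35.0 × -1 / 25.4 = 1.3780.
[out]/[in] = e^(1.3780) = 3.967.
[out] = 3.967 × 28.0 = 111.1 mmol L⁻¹.

111 mmol L⁻¹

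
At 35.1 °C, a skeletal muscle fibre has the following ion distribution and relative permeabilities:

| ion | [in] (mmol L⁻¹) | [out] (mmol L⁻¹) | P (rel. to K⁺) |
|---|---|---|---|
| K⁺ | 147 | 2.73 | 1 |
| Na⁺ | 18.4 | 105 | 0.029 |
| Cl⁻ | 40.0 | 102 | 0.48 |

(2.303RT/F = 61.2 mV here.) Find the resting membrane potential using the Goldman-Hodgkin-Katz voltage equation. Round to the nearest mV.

-55 mV

Vm = 61.2 · log₁₀[(Σ P·[cation]ₒ + Σ P·[anion]ᵢ) / (Σ P·[cation]ᵢ + Σ P·[anion]ₒ)]
Numerator = 1×2.73 + 0.029×105 + 0.48×40.0 = 24.98
Denominator = 1×147 + 0.029×18.4 + 0.48×102 = 196.5
Vm = 61.2 · log₁₀(0.1271) = 61.2 × (-0.8958) = -54.83 mV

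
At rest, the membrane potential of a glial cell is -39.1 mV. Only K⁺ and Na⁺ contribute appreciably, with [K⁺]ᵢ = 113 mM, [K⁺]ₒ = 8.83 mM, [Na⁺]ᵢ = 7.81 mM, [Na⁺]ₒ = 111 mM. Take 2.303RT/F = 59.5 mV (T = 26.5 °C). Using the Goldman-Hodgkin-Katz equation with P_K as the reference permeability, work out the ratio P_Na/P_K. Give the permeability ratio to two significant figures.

Let α = P_Na/P_K. GHK: Vm = 59.5·log₁₀[(Kₒ + α·Naₒ)/(Kᵢ + α·Naᵢ)].
10^(Vm/59.5) = 10^(-39.1/59.5) = 0.22022
So 0.22022·(Kᵢ + α·Naᵢ) = Kₒ + α·Naₒ → α = (0.22022·113.0 − 8.83) / (111.0 − 0.22022·7.81)
α = (24.88 − 8.83) / (111.0 − 1.72) = 16.05/109.3 = 0.1469

0.15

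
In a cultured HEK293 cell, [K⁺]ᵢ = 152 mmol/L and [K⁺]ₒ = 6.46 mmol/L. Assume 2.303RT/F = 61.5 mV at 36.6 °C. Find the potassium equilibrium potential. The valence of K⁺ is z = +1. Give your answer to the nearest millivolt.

-84 mV

E = (61.5/z) · log₁₀([K⁺]_out/[K⁺]_in) with z = +1.
= (61.5/1) · log₁₀(6.46/152) = 61.50 · log₁₀(0.0425)
= 61.50 · (-1.3716) = -84.35 mV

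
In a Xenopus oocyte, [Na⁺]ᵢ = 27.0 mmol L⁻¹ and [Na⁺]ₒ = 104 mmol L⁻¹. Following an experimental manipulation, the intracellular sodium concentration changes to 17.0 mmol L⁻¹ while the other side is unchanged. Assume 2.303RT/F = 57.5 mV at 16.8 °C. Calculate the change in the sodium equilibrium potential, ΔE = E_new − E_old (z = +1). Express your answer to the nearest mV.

12 mV

E_old = (57.5/1)·log₁₀(104/27.0) = 33.68 mV
E_new = (57.5/1)·log₁₀(104/17.0) = 45.23 mV
ΔE = 45.23 − (33.68) = 11.55 mV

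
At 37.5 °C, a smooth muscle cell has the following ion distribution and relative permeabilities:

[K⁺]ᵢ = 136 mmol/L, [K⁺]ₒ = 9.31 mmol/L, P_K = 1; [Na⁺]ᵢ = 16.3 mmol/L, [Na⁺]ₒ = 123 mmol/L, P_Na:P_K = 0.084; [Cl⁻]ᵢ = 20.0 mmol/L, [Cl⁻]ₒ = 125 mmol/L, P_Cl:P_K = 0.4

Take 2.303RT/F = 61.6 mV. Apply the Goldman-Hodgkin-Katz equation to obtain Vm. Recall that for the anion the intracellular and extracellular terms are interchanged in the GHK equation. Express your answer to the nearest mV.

-51 mV

Vm = 61.6 · log₁₀[(Σ P·[cation]ₒ + Σ P·[anion]ᵢ) / (Σ P·[cation]ᵢ + Σ P·[anion]ₒ)]
Numerator = 1×9.31 + 0.084×123 + 0.4×20.0 = 27.64
Denominator = 1×136 + 0.084×16.3 + 0.4×125 = 187.4
Vm = 61.6 · log₁₀(0.14753) = 61.6 × (-0.8311) = -51.20 mV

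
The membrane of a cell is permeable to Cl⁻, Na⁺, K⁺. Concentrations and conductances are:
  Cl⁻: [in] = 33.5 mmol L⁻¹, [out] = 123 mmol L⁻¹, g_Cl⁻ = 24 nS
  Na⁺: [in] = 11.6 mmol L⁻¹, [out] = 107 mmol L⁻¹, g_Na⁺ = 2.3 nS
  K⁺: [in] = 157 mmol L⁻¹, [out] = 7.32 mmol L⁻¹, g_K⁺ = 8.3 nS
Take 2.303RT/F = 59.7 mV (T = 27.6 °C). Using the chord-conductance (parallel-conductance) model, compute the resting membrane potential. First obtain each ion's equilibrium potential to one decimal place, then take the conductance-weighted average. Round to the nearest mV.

E_Cl⁻ = (59.7/-1)·log₁₀(123/33.5) = -33.7 mV
E_Na⁺ = (59.7/1)·log₁₀(107/11.6) = 57.6 mV
E_K⁺ = (59.7/1)·log₁₀(7.32/157) = -79.5 mV
Vm = (Σ gᵢEᵢ)/(Σ gᵢ) = (24·-33.7 + 2.3·57.6 + 8.3·-79.5) / (24 + 2.3 + 8.3)
= -1336.17 / 34.6 = -38.62 mV

-39 mV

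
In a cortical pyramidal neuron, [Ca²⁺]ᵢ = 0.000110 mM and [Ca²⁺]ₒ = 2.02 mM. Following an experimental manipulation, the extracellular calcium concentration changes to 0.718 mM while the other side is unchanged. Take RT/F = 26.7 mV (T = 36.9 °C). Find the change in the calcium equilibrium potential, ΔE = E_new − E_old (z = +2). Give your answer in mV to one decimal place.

E_old = (26.7/2)·ln(2.02/0.000110) = 131.07 mV
E_new = (26.7/2)·ln(0.718/0.000110) = 117.26 mV
ΔE = 117.26 − (131.07) = -13.81 mV

-13.8 mV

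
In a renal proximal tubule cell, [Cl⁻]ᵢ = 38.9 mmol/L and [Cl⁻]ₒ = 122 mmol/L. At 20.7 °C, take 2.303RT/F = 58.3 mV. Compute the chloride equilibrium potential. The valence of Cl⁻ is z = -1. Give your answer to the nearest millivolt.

E = (58.3/z) · log₁₀([Cl⁻]_out/[Cl⁻]_in) with z = -1.
For an anion, dividing by z = -1 reverses the sign.
= (58.3/-1) · log₁₀(122/38.9) = -58.30 · log₁₀(3.136)
= -58.30 · (0.4964) = -28.94 mV

-29 mV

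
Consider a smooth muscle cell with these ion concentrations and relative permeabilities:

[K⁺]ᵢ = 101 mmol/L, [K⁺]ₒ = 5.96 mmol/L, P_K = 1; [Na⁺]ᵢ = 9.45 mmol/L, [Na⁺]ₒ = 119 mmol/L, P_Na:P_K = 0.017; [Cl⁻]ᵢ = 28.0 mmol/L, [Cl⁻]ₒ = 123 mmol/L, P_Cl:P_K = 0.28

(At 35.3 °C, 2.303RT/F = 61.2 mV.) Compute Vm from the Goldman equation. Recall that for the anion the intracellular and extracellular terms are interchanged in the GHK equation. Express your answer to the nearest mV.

-57 mV

Vm = 61.2 · log₁₀[(Σ P·[cation]ₒ + Σ P·[anion]ᵢ) / (Σ P·[cation]ᵢ + Σ P·[anion]ₒ)]
Numerator = 1×5.96 + 0.017×119 + 0.28×28.0 = 15.82
Denominator = 1×101 + 0.017×9.45 + 0.28×123 = 135.6
Vm = 61.2 · log₁₀(0.11669) = 61.2 × (-0.9330) = -57.10 mV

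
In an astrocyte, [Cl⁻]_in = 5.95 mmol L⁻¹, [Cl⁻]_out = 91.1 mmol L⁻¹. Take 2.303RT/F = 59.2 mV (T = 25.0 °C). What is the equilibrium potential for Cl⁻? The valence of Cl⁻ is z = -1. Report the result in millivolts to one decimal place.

-70.2 mV

E = (59.2/z) · log₁₀([Cl⁻]_out/[Cl⁻]_in) with z = -1.
For an anion, dividing by z = -1 reverses the sign.
= (59.2/-1) · log₁₀(91.1/5.95) = -59.20 · log₁₀(15.31)
= -59.20 · (1.1850) = -70.15 mV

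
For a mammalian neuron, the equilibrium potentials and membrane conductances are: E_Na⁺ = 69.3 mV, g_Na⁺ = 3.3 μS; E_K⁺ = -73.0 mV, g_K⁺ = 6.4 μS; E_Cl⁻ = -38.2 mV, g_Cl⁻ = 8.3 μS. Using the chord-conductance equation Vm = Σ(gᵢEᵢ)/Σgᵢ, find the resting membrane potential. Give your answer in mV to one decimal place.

-30.9 mV

Σ gᵢEᵢ = 3.3·(69.3) + 6.4·(-73.0) + 8.3·(-38.2) = -555.57
Σ gᵢ = 3.3 + 6.4 + 8.3 = 18
Vm = -555.57 / 18 = -30.87 mV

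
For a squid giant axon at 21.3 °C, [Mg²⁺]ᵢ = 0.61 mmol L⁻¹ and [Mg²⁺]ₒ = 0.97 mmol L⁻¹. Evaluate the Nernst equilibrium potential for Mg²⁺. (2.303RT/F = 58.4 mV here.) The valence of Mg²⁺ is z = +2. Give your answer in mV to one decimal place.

E = (58.4/z) · log₁₀([Mg²⁺]_out/[Mg²⁺]_in) with z = +2.
= (58.4/2) · log₁₀(0.97/0.61) = 29.20 · log₁₀(1.59)
= 29.20 · (0.2014) = 5.88 mV

5.9 mV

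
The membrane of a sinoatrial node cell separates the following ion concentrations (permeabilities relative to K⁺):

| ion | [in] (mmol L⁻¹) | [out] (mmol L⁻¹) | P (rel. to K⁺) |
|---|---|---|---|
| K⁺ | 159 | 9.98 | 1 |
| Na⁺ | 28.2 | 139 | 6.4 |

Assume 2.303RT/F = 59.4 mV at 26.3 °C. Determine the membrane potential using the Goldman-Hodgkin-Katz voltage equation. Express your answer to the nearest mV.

25 mV

Vm = 59.4 · log₁₀[(Σ P·[cation]ₒ + Σ P·[anion]ᵢ) / (Σ P·[cation]ᵢ + Σ P·[anion]ₒ)]
Numerator = 1×9.98 + 6.4×139 = 899.6
Denominator = 1×159 + 6.4×28.2 = 339.5
Vm = 59.4 · log₁₀(2.6499) = 59.4 × (0.4232) = 25.14 mV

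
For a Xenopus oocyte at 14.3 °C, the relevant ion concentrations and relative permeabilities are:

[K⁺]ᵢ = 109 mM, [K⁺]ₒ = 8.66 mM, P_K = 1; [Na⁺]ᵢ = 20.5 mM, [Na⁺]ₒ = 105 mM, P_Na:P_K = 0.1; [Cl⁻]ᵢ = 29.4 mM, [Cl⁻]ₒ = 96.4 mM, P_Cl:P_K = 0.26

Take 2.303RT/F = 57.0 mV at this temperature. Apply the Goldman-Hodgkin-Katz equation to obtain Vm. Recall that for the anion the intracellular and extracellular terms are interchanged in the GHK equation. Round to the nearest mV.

Vm = 57.0 · log₁₀[(Σ P·[cation]ₒ + Σ P·[anion]ᵢ) / (Σ P·[cation]ᵢ + Σ P·[anion]ₒ)]
Numerator = 1×8.66 + 0.1×105 + 0.26×29.4 = 26.8
Denominator = 1×109 + 0.1×20.5 + 0.26×96.4 = 136.1
Vm = 57.0 · log₁₀(0.19692) = 57.0 × (-0.7057) = -40.23 mV

-40 mV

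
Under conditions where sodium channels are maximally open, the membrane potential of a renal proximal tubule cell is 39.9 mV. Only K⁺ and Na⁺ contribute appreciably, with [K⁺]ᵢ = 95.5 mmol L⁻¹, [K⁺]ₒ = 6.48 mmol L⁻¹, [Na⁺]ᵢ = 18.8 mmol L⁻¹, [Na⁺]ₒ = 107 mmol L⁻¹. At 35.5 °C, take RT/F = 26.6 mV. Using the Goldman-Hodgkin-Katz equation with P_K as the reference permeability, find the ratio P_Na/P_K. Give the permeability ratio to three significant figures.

18.5

Let α = P_Na/P_K. GHK: Vm = 26.6·ln[(Kₒ + α·Naₒ)/(Kᵢ + α·Naᵢ)].
e^(Vm/26.6) = e^(39.9/26.6) = 4.4817
So 4.4817·(Kᵢ + α·Naᵢ) = Kₒ + α·Naₒ → α = (4.4817·95.5 − 6.48) / (107.0 − 4.4817·18.8)
α = (428 − 6.48) / (107.0 − 84.26) = 421.5/22.74 = 18.53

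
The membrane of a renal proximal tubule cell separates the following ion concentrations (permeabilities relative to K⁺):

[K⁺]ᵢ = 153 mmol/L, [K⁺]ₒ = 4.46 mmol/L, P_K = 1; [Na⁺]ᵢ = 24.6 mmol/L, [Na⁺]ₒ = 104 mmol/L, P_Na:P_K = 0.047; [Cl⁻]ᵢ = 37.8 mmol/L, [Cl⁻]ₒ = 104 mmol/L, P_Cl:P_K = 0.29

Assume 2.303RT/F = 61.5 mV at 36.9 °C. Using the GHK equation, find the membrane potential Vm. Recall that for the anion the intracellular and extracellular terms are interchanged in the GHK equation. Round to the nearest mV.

-59 mV

Vm = 61.5 · log₁₀[(Σ P·[cation]ₒ + Σ P·[anion]ᵢ) / (Σ P·[cation]ᵢ + Σ P·[anion]ₒ)]
Numerator = 1×4.46 + 0.047×104 + 0.29×37.8 = 20.31
Denominator = 1×153 + 0.047×24.6 + 0.29×104 = 184.3
Vm = 61.5 · log₁₀(0.11019) = 61.5 × (-0.9579) = -58.91 mV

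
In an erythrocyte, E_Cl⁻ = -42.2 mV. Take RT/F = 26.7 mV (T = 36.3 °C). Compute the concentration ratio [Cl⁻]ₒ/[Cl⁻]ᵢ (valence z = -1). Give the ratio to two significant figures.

4.9

ln([out]/[in]) = E·z/(26.7) = -42.2 × -1 / 26.7 = 1.5805
[out]/[in] = e^(1.5805) = 4.858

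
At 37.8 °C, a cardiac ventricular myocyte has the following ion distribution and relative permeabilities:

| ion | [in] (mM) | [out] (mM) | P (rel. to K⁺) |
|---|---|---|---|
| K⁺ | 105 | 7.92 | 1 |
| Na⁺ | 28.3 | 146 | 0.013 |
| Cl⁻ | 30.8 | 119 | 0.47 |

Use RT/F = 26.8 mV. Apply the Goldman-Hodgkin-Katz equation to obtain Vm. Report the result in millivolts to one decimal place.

-50.7 mV

Vm = 26.8 · ln[(Σ P·[cation]ₒ + Σ P·[anion]ᵢ) / (Σ P·[cation]ᵢ + Σ P·[anion]ₒ)]
Numerator = 1×7.92 + 0.013×146 + 0.47×30.8 = 24.29
Denominator = 1×105 + 0.013×28.3 + 0.47×119 = 161.3
Vm = 26.8 · ln(0.15062) = 26.8 × (-1.8930) = -50.73 mV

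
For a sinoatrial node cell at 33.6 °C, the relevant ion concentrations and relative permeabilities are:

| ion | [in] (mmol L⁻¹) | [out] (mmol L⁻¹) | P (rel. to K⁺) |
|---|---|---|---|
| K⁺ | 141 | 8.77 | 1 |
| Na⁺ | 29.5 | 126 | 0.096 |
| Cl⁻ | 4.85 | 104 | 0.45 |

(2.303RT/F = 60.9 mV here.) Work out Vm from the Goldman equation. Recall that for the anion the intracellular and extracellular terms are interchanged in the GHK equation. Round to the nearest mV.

Vm = 60.9 · log₁₀[(Σ P·[cation]ₒ + Σ P·[anion]ᵢ) / (Σ P·[cation]ᵢ + Σ P·[anion]ₒ)]
Numerator = 1×8.77 + 0.096×126 + 0.45×4.85 = 23.05
Denominator = 1×141 + 0.096×29.5 + 0.45×104 = 190.6
Vm = 60.9 · log₁₀(0.12091) = 60.9 × (-0.9176) = -55.88 mV

-56 mV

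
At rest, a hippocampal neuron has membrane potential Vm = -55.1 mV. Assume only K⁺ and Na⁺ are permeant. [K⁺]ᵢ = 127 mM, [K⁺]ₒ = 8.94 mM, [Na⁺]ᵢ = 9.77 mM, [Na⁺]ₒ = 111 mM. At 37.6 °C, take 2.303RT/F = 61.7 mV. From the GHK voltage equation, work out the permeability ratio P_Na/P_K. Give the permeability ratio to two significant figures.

0.067

Let α = P_Na/P_K. GHK: Vm = 61.7·log₁₀[(Kₒ + α·Naₒ)/(Kᵢ + α·Naᵢ)].
10^(Vm/61.7) = 10^(-55.1/61.7) = 0.12793
So 0.12793·(Kᵢ + α·Naᵢ) = Kₒ + α·Naₒ → α = (0.12793·127.0 − 8.94) / (111.0 − 0.12793·9.77)
α = (16.25 − 8.94) / (111.0 − 1.25) = 7.307/109.8 = 0.06658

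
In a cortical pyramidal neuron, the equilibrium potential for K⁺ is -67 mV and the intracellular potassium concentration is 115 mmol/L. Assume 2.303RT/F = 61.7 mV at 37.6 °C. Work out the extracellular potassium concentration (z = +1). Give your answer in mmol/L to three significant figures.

9.44 mmol/L

Nernst: E = (61.7/1) · log₁₀([out]/[in]), so log₁₀([out]/[in]) = -67.0 × 1 / 61.7 = -1.0859.
[out]/[in] = 10^(-1.0859) = 0.08205.
[out] = 0.08205 × 115 = 9.436 mmol/L.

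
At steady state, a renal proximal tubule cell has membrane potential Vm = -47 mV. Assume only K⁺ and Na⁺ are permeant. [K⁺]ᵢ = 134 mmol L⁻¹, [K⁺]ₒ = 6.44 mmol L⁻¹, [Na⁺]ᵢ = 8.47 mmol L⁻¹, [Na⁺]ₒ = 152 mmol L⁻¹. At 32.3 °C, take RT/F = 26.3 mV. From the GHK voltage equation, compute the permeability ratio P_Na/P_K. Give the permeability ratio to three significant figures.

0.106

Let α = P_Na/P_K. GHK: Vm = 26.3·ln[(Kₒ + α·Naₒ)/(Kᵢ + α·Naᵢ)].
e^(Vm/26.3) = e^(-47.0/26.3) = 0.16745
So 0.16745·(Kᵢ + α·Naᵢ) = Kₒ + α·Naₒ → α = (0.16745·134.0 − 6.44) / (152.0 − 0.16745·8.47)
α = (22.44 − 6.44) / (152.0 − 1.418) = 16/150.6 = 0.1062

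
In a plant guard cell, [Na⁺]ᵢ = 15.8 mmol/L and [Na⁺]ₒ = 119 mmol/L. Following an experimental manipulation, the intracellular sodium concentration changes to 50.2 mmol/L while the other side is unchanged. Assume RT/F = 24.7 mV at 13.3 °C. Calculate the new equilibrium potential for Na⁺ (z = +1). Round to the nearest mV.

After the shift: [Na⁺]_out = 119, [Na⁺]_in = 50.2 mmol/L.
E_new = (24.7/1)·ln(119/50.2) = 24.70 · (0.8631) = 21.32 mV

21 mV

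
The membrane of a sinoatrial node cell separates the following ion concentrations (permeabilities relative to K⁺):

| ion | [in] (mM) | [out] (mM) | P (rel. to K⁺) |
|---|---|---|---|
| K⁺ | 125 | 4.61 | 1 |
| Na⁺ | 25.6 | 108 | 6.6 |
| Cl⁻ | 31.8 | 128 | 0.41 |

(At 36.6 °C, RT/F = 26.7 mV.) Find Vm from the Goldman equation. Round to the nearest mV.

20 mV

Vm = 26.7 · ln[(Σ P·[cation]ₒ + Σ P·[anion]ᵢ) / (Σ P·[cation]ᵢ + Σ P·[anion]ₒ)]
Numerator = 1×4.61 + 6.6×108 + 0.41×31.8 = 730.4
Denominator = 1×125 + 6.6×25.6 + 0.41×128 = 346.4
Vm = 26.7 · ln(2.1084) = 26.7 × (0.7459) = 19.92 mV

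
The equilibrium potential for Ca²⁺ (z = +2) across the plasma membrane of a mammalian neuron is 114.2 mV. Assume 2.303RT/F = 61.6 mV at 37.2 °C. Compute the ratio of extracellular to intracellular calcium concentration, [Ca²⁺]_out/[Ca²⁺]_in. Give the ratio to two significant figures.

log₁₀([out]/[in]) = E·z/(61.6) = 114.2 × 2 / 61.6 = 3.7078
[out]/[in] = 10^(3.7078) = 5103

5100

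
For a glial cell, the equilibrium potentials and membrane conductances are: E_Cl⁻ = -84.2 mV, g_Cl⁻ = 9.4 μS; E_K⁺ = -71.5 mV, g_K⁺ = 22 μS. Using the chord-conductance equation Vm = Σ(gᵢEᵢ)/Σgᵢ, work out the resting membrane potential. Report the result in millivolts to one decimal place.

-75.3 mV

Σ gᵢEᵢ = 9.4·(-84.2) + 22·(-71.5) = -2364.48
Σ gᵢ = 9.4 + 22 = 31.4
Vm = -2364.48 / 31.4 = -75.30 mV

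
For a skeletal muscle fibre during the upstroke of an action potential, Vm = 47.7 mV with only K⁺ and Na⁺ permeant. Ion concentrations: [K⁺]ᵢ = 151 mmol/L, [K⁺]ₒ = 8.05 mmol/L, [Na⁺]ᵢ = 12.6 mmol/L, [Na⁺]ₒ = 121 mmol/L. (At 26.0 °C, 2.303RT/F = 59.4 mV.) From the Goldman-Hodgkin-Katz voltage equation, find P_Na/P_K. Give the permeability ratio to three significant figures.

23.2

Let α = P_Na/P_K. GHK: Vm = 59.4·log₁₀[(Kₒ + α·Naₒ)/(Kᵢ + α·Naᵢ)].
10^(Vm/59.4) = 10^(47.7/59.4) = 6.3538
So 6.3538·(Kᵢ + α·Naᵢ) = Kₒ + α·Naₒ → α = (6.3538·151.0 − 8.05) / (121.0 − 6.3538·12.6)
α = (959.4 − 8.05) / (121.0 − 80.06) = 951.4/40.94 = 23.24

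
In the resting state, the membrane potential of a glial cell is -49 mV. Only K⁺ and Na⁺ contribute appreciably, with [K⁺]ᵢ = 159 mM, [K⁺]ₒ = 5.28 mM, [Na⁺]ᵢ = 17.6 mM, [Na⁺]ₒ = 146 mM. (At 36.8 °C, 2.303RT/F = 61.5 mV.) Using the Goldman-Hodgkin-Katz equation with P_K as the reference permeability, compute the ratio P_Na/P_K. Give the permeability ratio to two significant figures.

0.14

Let α = P_Na/P_K. GHK: Vm = 61.5·log₁₀[(Kₒ + α·Naₒ)/(Kᵢ + α·Naᵢ)].
10^(Vm/61.5) = 10^(-49.0/61.5) = 0.15968
So 0.15968·(Kᵢ + α·Naᵢ) = Kₒ + α·Naₒ → α = (0.15968·159.0 − 5.28) / (146.0 − 0.15968·17.6)
α = (25.39 − 5.28) / (146.0 − 2.81) = 20.11/143.2 = 0.1404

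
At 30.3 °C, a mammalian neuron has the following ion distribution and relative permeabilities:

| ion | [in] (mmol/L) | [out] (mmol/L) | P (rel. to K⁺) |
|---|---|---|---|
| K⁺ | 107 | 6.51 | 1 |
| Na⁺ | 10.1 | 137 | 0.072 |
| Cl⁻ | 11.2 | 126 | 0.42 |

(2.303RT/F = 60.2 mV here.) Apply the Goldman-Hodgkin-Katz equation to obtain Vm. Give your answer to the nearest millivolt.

-53 mV

Vm = 60.2 · log₁₀[(Σ P·[cation]ₒ + Σ P·[anion]ᵢ) / (Σ P·[cation]ᵢ + Σ P·[anion]ₒ)]
Numerator = 1×6.51 + 0.072×137 + 0.42×11.2 = 21.08
Denominator = 1×107 + 0.072×10.1 + 0.42×126 = 160.6
Vm = 60.2 · log₁₀(0.13121) = 60.2 × (-0.8820) = -53.10 mV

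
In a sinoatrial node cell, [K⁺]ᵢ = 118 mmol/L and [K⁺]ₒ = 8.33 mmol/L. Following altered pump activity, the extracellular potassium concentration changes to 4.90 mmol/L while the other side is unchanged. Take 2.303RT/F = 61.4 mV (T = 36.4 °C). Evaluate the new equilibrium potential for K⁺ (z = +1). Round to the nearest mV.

After the shift: [K⁺]_out = 4.90, [K⁺]_in = 118 mmol/L.
E_new = (61.4/1)·log₁₀(4.90/118) = 61.40 · (-1.3817) = -84.84 mV

-85 mV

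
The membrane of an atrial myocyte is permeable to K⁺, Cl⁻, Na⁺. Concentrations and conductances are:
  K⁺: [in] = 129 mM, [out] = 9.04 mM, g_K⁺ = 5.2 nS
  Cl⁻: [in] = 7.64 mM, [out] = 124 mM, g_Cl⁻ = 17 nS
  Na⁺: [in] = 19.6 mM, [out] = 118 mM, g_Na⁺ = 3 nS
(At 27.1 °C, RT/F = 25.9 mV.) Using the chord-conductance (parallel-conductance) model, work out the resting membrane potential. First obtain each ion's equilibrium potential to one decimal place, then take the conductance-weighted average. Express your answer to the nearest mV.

-57 mV

E_K⁺ = (25.9/1)·ln(9.04/129) = -68.8 mV
E_Cl⁻ = (25.9/-1)·ln(124/7.64) = -72.2 mV
E_Na⁺ = (25.9/1)·ln(118/19.6) = 46.5 mV
Vm = (Σ gᵢEᵢ)/(Σ gᵢ) = (5.2·-68.8 + 17·-72.2 + 3·46.5) / (5.2 + 17 + 3)
= -1445.66 / 25.2 = -57.37 mV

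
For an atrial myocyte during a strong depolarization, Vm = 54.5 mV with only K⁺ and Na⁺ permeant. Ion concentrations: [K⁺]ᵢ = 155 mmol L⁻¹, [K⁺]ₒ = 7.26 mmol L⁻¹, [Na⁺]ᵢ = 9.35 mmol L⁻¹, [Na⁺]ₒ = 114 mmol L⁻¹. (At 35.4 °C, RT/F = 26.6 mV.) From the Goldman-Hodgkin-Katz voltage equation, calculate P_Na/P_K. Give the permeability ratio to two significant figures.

Let α = P_Na/P_K. GHK: Vm = 26.6·ln[(Kₒ + α·Naₒ)/(Kᵢ + α·Naᵢ)].
e^(Vm/26.6) = e^(54.5/26.6) = 7.7591
So 7.7591·(Kᵢ + α·Naᵢ) = Kₒ + α·Naₒ → α = (7.7591·155.0 − 7.26) / (114.0 − 7.7591·9.35)
α = (1203 − 7.26) / (114.0 − 72.55) = 1195/41.45 = 28.84

29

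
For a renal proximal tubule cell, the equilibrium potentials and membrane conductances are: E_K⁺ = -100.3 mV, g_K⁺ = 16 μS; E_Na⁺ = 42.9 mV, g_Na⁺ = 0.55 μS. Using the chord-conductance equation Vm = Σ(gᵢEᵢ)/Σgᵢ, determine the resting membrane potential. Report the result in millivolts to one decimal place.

Σ gᵢEᵢ = 16·(-100.3) + 0.55·(42.9) = -1581.20
Σ gᵢ = 16 + 0.55 = 16.55
Vm = -1581.20 / 16.55 = -95.54 mV

-95.5 mV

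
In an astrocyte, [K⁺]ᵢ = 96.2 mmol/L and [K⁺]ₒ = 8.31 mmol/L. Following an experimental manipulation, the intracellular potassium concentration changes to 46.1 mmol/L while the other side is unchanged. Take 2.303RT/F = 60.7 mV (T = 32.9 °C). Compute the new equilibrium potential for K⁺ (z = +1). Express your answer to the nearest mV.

After the shift: [K⁺]_out = 8.31, [K⁺]_in = 46.1 mmol/L.
E_new = (60.7/1)·log₁₀(8.31/46.1) = 60.70 · (-0.7441) = -45.17 mV

-45 mV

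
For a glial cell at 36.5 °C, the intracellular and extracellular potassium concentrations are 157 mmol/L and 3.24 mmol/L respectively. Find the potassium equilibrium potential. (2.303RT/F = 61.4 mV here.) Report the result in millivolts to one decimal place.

E = (61.4/z) · log₁₀([K⁺]_out/[K⁺]_in) with z = +1.
= (61.4/1) · log₁₀(3.24/157) = 61.40 · log₁₀(0.02064)
= 61.40 · (-1.6854) = -103.48 mV

-103.5 mV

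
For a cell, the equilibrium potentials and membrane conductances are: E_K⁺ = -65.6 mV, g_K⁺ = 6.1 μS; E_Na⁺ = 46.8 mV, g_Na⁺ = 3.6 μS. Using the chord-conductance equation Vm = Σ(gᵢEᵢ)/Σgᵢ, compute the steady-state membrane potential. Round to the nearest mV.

-24 mV

Σ gᵢEᵢ = 6.1·(-65.6) + 3.6·(46.8) = -231.68
Σ gᵢ = 6.1 + 3.6 = 9.7
Vm = -231.68 / 9.7 = -23.88 mV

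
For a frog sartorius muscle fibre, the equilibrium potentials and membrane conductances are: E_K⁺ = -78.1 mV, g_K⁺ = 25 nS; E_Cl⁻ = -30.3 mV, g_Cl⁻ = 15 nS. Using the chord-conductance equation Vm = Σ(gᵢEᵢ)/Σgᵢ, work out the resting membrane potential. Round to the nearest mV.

Σ gᵢEᵢ = 25·(-78.1) + 15·(-30.3) = -2407.00
Σ gᵢ = 25 + 15 = 40
Vm = -2407.00 / 40 = -60.17 mV

-60 mV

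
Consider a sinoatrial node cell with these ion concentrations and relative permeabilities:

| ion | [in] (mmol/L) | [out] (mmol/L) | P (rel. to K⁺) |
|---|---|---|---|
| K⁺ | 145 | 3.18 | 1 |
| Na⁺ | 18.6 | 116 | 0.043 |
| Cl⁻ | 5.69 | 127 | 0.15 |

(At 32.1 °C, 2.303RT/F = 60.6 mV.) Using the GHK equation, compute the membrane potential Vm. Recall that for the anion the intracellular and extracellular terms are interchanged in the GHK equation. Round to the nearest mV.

-76 mV

Vm = 60.6 · log₁₀[(Σ P·[cation]ₒ + Σ P·[anion]ᵢ) / (Σ P·[cation]ᵢ + Σ P·[anion]ₒ)]
Numerator = 1×3.18 + 0.043×116 + 0.15×5.69 = 9.021
Denominator = 1×145 + 0.043×18.6 + 0.15×127 = 164.8
Vm = 60.6 · log₁₀(0.054726) = 60.6 × (-1.2618) = -76.47 mV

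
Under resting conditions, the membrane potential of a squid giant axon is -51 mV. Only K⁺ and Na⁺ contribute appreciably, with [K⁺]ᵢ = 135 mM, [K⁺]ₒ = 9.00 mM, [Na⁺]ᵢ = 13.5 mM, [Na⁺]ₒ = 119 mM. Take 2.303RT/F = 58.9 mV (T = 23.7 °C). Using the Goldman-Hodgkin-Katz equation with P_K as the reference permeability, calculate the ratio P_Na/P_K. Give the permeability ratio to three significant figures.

0.0801

Let α = P_Na/P_K. GHK: Vm = 58.9·log₁₀[(Kₒ + α·Naₒ)/(Kᵢ + α·Naᵢ)].
10^(Vm/58.9) = 10^(-51.0/58.9) = 0.13618
So 0.13618·(Kᵢ + α·Naᵢ) = Kₒ + α·Naₒ → α = (0.13618·135.0 − 9.0) / (119.0 − 0.13618·13.5)
α = (18.38 − 9.0) / (119.0 − 1.838) = 9.385/117.2 = 0.0801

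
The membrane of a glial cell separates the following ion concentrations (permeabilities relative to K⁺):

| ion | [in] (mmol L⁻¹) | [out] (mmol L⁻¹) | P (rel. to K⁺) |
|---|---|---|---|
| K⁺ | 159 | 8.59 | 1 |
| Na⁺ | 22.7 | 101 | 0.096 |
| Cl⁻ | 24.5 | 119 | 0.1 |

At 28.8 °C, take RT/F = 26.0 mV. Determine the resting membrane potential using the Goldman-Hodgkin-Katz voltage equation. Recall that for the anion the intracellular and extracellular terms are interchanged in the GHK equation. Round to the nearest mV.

Vm = 26.0 · ln[(Σ P·[cation]ₒ + Σ P·[anion]ᵢ) / (Σ P·[cation]ᵢ + Σ P·[anion]ₒ)]
Numerator = 1×8.59 + 0.096×101 + 0.1×24.5 = 20.74
Denominator = 1×159 + 0.096×22.7 + 0.1×119 = 173.1
Vm = 26.0 · ln(0.11981) = 26.0 × (-2.1219) = -55.17 mV

-55 mV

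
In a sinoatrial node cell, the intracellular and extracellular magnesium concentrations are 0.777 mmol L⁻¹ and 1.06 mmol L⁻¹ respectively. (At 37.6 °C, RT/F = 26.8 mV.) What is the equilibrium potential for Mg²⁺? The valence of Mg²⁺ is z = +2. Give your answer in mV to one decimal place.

E = (26.8/z) · ln([Mg²⁺]_out/[Mg²⁺]_in) with z = +2.
= (26.8/2) · ln(1.06/0.777) = 13.40 · ln(1.364)
= 13.40 · (0.3106) = 4.16 mV

4.2 mV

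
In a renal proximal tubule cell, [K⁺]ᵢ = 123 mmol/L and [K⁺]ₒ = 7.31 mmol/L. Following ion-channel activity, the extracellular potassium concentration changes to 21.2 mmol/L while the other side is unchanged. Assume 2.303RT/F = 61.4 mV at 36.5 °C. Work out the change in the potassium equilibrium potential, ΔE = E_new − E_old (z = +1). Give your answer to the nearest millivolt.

28 mV

E_old = (61.4/1)·log₁₀(7.31/123) = -75.28 mV
E_new = (61.4/1)·log₁₀(21.2/123) = -46.88 mV
ΔE = -46.88 − (-75.28) = 28.39 mV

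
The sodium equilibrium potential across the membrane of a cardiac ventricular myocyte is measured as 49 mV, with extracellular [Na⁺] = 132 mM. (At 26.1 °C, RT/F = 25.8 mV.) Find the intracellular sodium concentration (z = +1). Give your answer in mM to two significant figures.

20 mM

Nernst: E = (25.8/1) · ln([out]/[in]), so ln([out]/[in]) = 49.0 × 1 / 25.8 = 1.8992.
[out]/[in] = e^(1.8992) = 6.681.
[in] = 132 / 6.681 = 19.76 mM.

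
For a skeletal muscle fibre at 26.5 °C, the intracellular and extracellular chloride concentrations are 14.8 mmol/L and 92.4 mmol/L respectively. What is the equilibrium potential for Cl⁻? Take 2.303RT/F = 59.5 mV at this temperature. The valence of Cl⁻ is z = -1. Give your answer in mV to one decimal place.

-47.3 mV

E = (59.5/z) · log₁₀([Cl⁻]_out/[Cl⁻]_in) with z = -1.
For an anion, dividing by z = -1 reverses the sign.
= (59.5/-1) · log₁₀(92.4/14.8) = -59.50 · log₁₀(6.243)
= -59.50 · (0.7954) = -47.33 mV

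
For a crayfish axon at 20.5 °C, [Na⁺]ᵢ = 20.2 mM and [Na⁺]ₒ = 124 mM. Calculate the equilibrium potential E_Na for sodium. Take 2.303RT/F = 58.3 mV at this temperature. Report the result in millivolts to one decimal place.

45.9 mV

E = (58.3/z) · log₁₀([Na⁺]_out/[Na⁺]_in) with z = +1.
= (58.3/1) · log₁₀(124/20.2) = 58.30 · log₁₀(6.139)
= 58.30 · (0.7881) = 45.94 mV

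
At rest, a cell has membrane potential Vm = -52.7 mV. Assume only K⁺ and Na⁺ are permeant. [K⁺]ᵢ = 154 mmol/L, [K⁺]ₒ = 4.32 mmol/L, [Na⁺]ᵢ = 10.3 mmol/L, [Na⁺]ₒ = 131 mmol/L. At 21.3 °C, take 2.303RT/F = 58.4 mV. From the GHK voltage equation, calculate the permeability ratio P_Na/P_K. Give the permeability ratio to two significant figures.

0.12

Let α = P_Na/P_K. GHK: Vm = 58.4·log₁₀[(Kₒ + α·Naₒ)/(Kᵢ + α·Naᵢ)].
10^(Vm/58.4) = 10^(-52.7/58.4) = 0.1252
So 0.1252·(Kᵢ + α·Naᵢ) = Kₒ + α·Naₒ → α = (0.1252·154.0 − 4.32) / (131.0 − 0.1252·10.3)
α = (19.28 − 4.32) / (131.0 − 1.29) = 14.96/129.7 = 0.1153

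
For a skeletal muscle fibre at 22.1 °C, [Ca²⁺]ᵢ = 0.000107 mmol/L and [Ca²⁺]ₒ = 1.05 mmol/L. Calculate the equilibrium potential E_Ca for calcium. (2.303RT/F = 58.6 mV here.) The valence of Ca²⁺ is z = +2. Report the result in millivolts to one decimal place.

117.0 mV

E = (58.6/z) · log₁₀([Ca²⁺]_out/[Ca²⁺]_in) with z = +2.
= (58.6/2) · log₁₀(1.05/0.000107) = 29.30 · log₁₀(9813)
= 29.30 · (3.9918) = 116.96 mV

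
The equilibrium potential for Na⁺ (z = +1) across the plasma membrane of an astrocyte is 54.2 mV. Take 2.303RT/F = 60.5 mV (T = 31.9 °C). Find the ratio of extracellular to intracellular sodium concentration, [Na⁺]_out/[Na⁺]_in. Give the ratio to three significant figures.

7.87

log₁₀([out]/[in]) = E·z/(60.5) = 54.2 × 1 / 60.5 = 0.8959
[out]/[in] = 10^(0.8959) = 7.868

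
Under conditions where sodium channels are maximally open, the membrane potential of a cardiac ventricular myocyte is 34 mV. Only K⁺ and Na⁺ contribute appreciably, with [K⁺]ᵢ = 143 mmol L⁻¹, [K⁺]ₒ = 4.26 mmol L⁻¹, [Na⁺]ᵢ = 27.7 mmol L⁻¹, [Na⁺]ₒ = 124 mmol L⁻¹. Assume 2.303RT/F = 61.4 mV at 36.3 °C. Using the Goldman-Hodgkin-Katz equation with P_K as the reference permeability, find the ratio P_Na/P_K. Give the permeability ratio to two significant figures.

Let α = P_Na/P_K. GHK: Vm = 61.4·log₁₀[(Kₒ + α·Naₒ)/(Kᵢ + α·Naᵢ)].
10^(Vm/61.4) = 10^(34.0/61.4) = 3.5789
So 3.5789·(Kᵢ + α·Naᵢ) = Kₒ + α·Naₒ → α = (3.5789·143.0 − 4.26) / (124.0 − 3.5789·27.7)
α = (511.8 − 4.26) / (124.0 − 99.13) = 507.5/24.87 = 20.41

20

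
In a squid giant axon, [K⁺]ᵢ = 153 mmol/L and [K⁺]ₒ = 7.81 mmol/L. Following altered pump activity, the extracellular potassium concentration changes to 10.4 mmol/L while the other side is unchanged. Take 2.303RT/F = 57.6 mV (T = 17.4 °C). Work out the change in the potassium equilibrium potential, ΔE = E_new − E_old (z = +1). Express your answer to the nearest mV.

E_old = (57.6/1)·log₁₀(7.81/153) = -74.42 mV
E_new = (57.6/1)·log₁₀(10.4/153) = -67.26 mV
ΔE = -67.26 − (-74.42) = 7.16 mV

7 mV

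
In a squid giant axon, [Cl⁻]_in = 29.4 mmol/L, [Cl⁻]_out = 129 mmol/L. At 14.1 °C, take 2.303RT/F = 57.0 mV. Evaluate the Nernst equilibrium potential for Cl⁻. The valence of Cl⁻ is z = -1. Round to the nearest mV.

E = (57.0/z) · log₁₀([Cl⁻]_out/[Cl⁻]_in) with z = -1.
For an anion, dividing by z = -1 reverses the sign.
= (57.0/-1) · log₁₀(129/29.4) = -57.00 · log₁₀(4.388)
= -57.00 · (0.6422) = -36.61 mV

-37 mV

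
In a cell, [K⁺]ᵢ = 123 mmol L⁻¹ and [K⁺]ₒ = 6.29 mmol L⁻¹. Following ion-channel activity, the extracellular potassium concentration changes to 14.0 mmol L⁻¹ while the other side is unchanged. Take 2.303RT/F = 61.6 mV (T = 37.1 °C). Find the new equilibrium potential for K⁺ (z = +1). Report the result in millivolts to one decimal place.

-58.1 mV

After the shift: [K⁺]_out = 14.0, [K⁺]_in = 123 mmol L⁻¹.
E_new = (61.6/1)·log₁₀(14.0/123) = 61.60 · (-0.9438) = -58.14 mV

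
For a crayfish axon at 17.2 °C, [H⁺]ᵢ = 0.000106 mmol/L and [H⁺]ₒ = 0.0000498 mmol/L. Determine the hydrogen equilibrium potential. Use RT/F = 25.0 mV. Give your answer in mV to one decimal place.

-18.9 mV

E = (25.0/z) · ln([H⁺]_out/[H⁺]_in) with z = +1.
= (25.0/1) · ln(0.0000498/0.000106) = 25.00 · ln(0.4698)
= 25.00 · (-0.7554) = -18.89 mV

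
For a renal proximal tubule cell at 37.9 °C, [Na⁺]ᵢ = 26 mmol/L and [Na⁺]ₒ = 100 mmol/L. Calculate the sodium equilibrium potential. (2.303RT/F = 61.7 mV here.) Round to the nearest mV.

36 mV

E = (61.7/z) · log₁₀([Na⁺]_out/[Na⁺]_in) with z = +1.
= (61.7/1) · log₁₀(100/26) = 61.70 · log₁₀(3.846)
= 61.70 · (0.5850) = 36.10 mV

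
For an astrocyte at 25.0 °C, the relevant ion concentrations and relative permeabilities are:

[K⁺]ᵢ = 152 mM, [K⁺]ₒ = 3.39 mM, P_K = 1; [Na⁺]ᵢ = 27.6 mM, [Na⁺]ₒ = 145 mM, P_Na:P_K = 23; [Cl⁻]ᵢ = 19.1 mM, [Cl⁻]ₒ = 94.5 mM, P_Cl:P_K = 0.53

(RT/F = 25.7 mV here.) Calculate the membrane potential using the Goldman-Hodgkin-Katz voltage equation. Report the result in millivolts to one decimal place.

35.6 mV

Vm = 25.7 · ln[(Σ P·[cation]ₒ + Σ P·[anion]ᵢ) / (Σ P·[cation]ᵢ + Σ P·[anion]ₒ)]
Numerator = 1×3.39 + 23×145 + 0.53×19.1 = 3349
Denominator = 1×152 + 23×27.6 + 0.53×94.5 = 836.9
Vm = 25.7 · ln(4.0012) = 25.7 × (1.3866) = 35.64 mV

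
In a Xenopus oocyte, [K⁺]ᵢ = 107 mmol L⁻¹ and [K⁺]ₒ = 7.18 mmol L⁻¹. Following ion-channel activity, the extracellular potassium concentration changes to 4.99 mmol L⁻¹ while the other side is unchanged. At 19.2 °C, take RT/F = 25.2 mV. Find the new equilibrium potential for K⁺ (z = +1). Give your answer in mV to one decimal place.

After the shift: [K⁺]_out = 4.99, [K⁺]_in = 107 mmol L⁻¹.
E_new = (25.2/1)·ln(4.99/107) = 25.20 · (-3.0654) = -77.25 mV

-77.2 mV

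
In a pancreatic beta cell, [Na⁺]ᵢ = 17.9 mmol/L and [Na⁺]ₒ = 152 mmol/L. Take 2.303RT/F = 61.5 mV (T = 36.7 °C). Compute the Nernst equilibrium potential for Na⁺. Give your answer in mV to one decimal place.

E = (61.5/z) · log₁₀([Na⁺]_out/[Na⁺]_in) with z = +1.
= (61.5/1) · log₁₀(152/17.9) = 61.50 · log₁₀(8.492)
= 61.50 · (0.9290) = 57.13 mV

57.1 mV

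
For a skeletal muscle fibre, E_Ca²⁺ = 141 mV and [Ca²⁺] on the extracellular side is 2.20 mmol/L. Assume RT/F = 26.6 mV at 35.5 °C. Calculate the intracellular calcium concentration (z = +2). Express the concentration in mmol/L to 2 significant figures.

0.000055 mmol/L

Nernst: E = (26.6/2) · ln([out]/[in]), so ln([out]/[in]) = 141.0 × 2 / 26.6 = 10.6015.
[out]/[in] = e^(10.6015) = 4.02e+04.
[in] = 2.20 / 4.02e+04 = 5.473e-05 mmol/L.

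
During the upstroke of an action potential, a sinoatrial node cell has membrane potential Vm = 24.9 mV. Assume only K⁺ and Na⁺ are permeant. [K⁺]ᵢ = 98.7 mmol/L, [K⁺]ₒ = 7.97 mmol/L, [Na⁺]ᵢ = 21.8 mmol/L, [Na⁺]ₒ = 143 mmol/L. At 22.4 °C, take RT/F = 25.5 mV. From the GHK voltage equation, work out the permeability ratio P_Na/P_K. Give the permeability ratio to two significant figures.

Let α = P_Na/P_K. GHK: Vm = 25.5·ln[(Kₒ + α·Naₒ)/(Kᵢ + α·Naᵢ)].
e^(Vm/25.5) = e^(24.9/25.5) = 2.6551
So 2.6551·(Kᵢ + α·Naᵢ) = Kₒ + α·Naₒ → α = (2.6551·98.7 − 7.97) / (143.0 − 2.6551·21.8)
α = (262.1 − 7.97) / (143.0 − 57.88) = 254.1/85.12 = 2.985

3.0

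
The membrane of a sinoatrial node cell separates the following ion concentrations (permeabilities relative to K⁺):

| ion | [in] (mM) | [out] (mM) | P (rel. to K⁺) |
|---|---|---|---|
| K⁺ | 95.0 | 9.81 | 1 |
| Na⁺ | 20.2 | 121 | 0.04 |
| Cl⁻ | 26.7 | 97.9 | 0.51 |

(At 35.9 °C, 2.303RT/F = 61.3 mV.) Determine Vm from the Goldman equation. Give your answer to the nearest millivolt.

-44 mV

Vm = 61.3 · log₁₀[(Σ P·[cation]ₒ + Σ P·[anion]ᵢ) / (Σ P·[cation]ᵢ + Σ P·[anion]ₒ)]
Numerator = 1×9.81 + 0.04×121 + 0.51×26.7 = 28.27
Denominator = 1×95.0 + 0.04×20.2 + 0.51×97.9 = 145.7
Vm = 61.3 · log₁₀(0.19396) = 61.3 × (-0.7123) = -43.66 mV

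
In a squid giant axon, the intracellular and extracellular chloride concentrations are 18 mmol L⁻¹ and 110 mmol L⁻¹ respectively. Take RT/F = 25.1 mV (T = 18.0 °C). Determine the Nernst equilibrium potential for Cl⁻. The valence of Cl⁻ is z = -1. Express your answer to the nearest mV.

E = (25.1/z) · ln([Cl⁻]_out/[Cl⁻]_in) with z = -1.
For an anion, dividing by z = -1 reverses the sign.
= (25.1/-1) · ln(110/18) = -25.10 · ln(6.111)
= -25.10 · (1.8101) = -45.43 mV

-45 mV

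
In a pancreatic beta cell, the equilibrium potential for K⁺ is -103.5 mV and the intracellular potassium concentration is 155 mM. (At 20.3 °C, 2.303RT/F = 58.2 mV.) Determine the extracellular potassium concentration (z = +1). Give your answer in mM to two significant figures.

2.6 mM

Nernst: E = (58.2/1) · log₁₀([out]/[in]), so log₁₀([out]/[in]) = -103.5 × 1 / 58.2 = -1.7784.
[out]/[in] = 10^(-1.7784) = 0.01666.
[out] = 0.01666 × 155 = 2.582 mM.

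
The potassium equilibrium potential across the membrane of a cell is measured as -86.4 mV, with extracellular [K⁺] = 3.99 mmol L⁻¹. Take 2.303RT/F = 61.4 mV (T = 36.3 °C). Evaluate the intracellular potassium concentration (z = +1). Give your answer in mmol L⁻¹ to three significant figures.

102 mmol L⁻¹

Nernst: E = (61.4/1) · log₁₀([out]/[in]), so log₁₀([out]/[in]) = -86.4 × 1 / 61.4 = -1.4072.
[out]/[in] = 10^(-1.4072) = 0.03916.
[in] = 3.99 / 0.03916 = 101.9 mmol L⁻¹.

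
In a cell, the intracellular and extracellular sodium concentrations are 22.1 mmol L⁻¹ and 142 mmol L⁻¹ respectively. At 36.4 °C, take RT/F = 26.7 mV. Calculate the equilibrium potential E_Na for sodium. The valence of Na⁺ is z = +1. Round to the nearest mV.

E = (26.7/z) · ln([Na⁺]_out/[Na⁺]_in) with z = +1.
= (26.7/1) · ln(142/22.1) = 26.70 · ln(6.425)
= 26.70 · (1.8602) = 49.67 mV

50 mV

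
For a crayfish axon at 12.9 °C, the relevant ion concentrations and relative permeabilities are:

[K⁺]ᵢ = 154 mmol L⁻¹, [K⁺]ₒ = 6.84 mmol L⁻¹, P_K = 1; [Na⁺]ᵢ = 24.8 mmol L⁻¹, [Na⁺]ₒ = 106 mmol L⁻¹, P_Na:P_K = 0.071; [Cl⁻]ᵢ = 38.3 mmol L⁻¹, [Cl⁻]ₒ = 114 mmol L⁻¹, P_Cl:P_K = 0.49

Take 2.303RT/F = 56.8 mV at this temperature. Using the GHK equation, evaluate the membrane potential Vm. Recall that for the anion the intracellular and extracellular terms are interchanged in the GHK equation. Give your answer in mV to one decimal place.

Vm = 56.8 · log₁₀[(Σ P·[cation]ₒ + Σ P·[anion]ᵢ) / (Σ P·[cation]ᵢ + Σ P·[anion]ₒ)]
Numerator = 1×6.84 + 0.071×106 + 0.49×38.3 = 33.13
Denominator = 1×154 + 0.071×24.8 + 0.49×114 = 211.6
Vm = 56.8 · log₁₀(0.15657) = 56.8 × (-0.8053) = -45.74 mV

-45.7 mV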